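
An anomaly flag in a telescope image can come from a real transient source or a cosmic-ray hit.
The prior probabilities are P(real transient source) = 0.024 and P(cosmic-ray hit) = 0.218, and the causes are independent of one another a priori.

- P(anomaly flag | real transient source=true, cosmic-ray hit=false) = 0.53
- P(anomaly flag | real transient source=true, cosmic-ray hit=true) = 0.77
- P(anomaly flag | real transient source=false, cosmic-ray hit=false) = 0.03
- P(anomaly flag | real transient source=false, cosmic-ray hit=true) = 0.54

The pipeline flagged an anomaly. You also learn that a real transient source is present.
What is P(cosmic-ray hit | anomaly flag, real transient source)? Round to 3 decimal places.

P(cosmic-ray hit | anomaly flag, real transient source) ≈ 0.288

Numerator (weight on configurations with cosmic-ray hit): 0.77·0.218 = 0.167860
Normalizer over all consistent configurations: 0.53·0.782 + 0.77·0.218 = 0.582320
P(cosmic-ray hit | anomaly flag, real transient source) = 0.167860/0.582320 ≈ 0.288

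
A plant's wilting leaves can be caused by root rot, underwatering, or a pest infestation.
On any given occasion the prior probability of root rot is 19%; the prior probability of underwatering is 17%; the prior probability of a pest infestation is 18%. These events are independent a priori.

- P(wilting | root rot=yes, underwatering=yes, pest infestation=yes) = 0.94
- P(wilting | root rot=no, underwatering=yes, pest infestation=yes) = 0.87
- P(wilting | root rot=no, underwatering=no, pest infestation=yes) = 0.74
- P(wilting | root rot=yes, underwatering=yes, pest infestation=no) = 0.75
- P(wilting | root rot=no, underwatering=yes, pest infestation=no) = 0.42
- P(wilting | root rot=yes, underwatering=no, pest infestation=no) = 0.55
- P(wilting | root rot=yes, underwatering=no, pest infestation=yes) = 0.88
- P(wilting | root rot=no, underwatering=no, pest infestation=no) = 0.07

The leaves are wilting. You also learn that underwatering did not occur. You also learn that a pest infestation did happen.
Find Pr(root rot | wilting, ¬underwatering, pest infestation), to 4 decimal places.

P(wilting | ¬underwatering, pest infestation) = 0.74×0.81 + 0.88×0.19 = 0.599400 + 0.167200 = 0.766600
Of this, 0.167200 comes from 0.88×0.19 (the root rot=true cases).
Hence the posterior is 0.167200/0.766600 ≈ 0.2181.

Pr(root rot | wilting, ¬underwatering, pest infestation) ≈ 0.2181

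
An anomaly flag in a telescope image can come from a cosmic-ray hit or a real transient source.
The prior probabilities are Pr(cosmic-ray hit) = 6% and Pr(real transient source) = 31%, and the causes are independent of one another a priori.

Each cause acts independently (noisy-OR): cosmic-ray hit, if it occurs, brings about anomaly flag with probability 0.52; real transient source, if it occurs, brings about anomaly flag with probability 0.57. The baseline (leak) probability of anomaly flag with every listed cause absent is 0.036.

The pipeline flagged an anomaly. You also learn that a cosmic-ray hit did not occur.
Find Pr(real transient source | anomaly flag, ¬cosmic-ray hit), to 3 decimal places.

Pr(real transient source | anomaly flag, ¬cosmic-ray hit) ≈ 0.880

Under noisy-OR, P(anomaly flag | causes) = 1 − (1−0.036)·∏(1−qᵢ) over the active causes.
Numerator (weight on configurations with real transient source): 0.58548×0.31 = 0.181499
The normalizing constant is 0.036×0.69 + 0.58548×0.31 = 0.206339
P(real transient source | anomaly flag, ¬cosmic-ray hit) = 0.181499/0.206339 ≈ 0.880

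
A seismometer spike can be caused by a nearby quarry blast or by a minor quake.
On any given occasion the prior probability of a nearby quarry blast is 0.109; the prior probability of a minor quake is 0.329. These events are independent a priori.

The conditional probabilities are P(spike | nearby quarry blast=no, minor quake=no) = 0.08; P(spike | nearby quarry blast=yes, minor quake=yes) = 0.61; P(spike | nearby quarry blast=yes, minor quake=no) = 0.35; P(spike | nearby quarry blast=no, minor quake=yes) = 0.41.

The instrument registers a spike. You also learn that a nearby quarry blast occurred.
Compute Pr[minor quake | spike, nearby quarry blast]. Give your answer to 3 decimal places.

Pr[minor quake | spike, nearby quarry blast] ≈ 0.461

Enumerate both values of minor quake and weight by the priors:
  P(spike | nearby quarry blast) = 0.35*0.671 + 0.61*0.329
        = 0.234850 + 0.200690 = 0.435540
The terms with minor quake present sum to 0.200690, so
  P(minor quake | spike, nearby quarry blast) = 0.200690 / 0.435540 ≈ 0.461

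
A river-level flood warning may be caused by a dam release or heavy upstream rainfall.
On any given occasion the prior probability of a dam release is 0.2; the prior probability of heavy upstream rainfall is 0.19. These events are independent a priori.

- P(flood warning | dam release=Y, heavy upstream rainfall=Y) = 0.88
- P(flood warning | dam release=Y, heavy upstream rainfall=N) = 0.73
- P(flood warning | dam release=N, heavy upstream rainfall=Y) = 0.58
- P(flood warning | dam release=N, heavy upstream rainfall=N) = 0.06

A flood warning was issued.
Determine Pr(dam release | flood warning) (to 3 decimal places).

P(flood warning) = 0.06·0.8·0.81 + 0.58·0.8·0.19 + 0.73·0.2·0.81 + 0.88·0.2·0.19 = 0.038880 + 0.088160 + 0.118260 + 0.033440 = 0.278740
Restricting to configurations with dam release present: 0.118260 + 0.033440 = 0.151700.
P(dam release | flood warning) = 0.151700 / 0.278740 ≈ 0.544

Pr(dam release | flood warning) ≈ 0.544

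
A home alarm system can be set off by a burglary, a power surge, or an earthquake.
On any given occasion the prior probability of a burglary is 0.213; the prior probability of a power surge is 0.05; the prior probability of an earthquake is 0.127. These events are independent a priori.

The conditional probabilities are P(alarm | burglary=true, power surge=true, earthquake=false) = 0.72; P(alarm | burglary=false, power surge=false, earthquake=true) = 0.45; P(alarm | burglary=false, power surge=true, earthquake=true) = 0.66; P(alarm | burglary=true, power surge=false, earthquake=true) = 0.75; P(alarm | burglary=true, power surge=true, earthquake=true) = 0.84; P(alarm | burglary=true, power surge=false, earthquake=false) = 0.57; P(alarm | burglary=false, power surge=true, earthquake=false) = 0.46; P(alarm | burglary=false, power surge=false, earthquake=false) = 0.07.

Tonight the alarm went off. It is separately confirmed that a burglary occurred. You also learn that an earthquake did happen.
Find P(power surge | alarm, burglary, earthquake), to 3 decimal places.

P(power surge | alarm, burglary, earthquake) ≈ 0.056

Numerator (weight on configurations with power surge): 0.84·0.05 = 0.042000
Normalizer over all consistent configurations: 0.75·0.95 + 0.84·0.05 = 0.754500
Posterior = 0.042000 / 0.754500 ≈ 0.056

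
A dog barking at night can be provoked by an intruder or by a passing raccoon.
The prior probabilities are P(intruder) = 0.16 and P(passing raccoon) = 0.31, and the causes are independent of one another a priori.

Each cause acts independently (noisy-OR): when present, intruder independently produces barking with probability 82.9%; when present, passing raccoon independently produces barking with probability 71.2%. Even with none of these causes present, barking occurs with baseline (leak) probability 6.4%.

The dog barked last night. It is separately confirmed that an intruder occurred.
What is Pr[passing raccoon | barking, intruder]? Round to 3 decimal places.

Under noisy-OR, P(barking | causes) = 1 − (1−0.064)·∏(1−qᵢ) over the active causes.
P(barking | intruder) = 0.839944*0.69 + 0.953904*0.31 = 0.579561 + 0.295710 = 0.875271
Restricting to configurations with passing raccoon present: 0.953904*0.31 = 0.295710.
So P(passing raccoon | barking, intruder) = 0.295710/0.875271 ≈ 0.338.

Pr[passing raccoon | barking, intruder] ≈ 0.338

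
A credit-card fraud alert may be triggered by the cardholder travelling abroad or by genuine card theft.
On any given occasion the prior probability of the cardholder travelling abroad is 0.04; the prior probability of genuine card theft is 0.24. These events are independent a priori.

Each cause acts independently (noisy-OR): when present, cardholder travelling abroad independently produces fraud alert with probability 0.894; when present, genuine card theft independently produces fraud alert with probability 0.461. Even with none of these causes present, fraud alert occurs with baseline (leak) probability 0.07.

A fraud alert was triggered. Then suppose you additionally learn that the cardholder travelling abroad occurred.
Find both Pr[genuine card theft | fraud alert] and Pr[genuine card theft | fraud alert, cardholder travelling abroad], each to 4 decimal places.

Pr[genuine card theft | fraud alert] ≈ 0.6124; Pr[genuine card theft | fraud alert, cardholder travelling abroad] ≈ 0.2491

Under noisy-OR, P(fraud alert | causes) = 1 − (1−0.07)·∏(1−qᵢ) over the active causes.
P(fraud alert) = 0.07×0.96×0.76 + 0.49873×0.96×0.24 + 0.90142×0.04×0.76 + 0.946865×0.04×0.24 = 0.051072 + 0.114907 + 0.027403 + 0.009090 = 0.202472
Restricting to configurations with genuine card theft present: 0.114907 + 0.009090 = 0.123997.
P(genuine card theft | fraud alert) = 0.123997 / 0.202472 ≈ 0.6124

Now also conditioning on cardholder travelling abroad=true:
P(fraud alert | cardholder travelling abroad) = 0.90142*0.76 + 0.946865*0.24 = 0.685079 + 0.227248 = 0.912327
Of this, 0.227248 comes from 0.946865*0.24 (the genuine card theft=true cases).
So P(genuine card theft | fraud alert, cardholder travelling abroad) = 0.227248/0.912327 ≈ 0.2491.
This is intercausal reasoning (explaining away): once cardholder travelling abroad accounts for the fraud alert, genuine card theft becomes less likely.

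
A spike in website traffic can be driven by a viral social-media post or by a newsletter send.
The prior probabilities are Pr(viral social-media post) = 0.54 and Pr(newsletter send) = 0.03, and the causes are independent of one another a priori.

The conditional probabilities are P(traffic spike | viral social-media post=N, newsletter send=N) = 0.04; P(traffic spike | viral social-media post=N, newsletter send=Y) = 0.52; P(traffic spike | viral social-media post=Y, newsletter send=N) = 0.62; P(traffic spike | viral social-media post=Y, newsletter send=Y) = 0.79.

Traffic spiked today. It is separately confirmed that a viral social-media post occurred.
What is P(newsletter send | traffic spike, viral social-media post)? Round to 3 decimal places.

P(traffic spike | viral social-media post) = 0.62*0.97 + 0.79*0.03 = 0.601400 + 0.023700 = 0.625100
Of this, 0.023700 comes from 0.79*0.03 (the newsletter send=true cases).
Hence the posterior is 0.023700/0.625100 ≈ 0.038.

P(newsletter send | traffic spike, viral social-media post) ≈ 0.038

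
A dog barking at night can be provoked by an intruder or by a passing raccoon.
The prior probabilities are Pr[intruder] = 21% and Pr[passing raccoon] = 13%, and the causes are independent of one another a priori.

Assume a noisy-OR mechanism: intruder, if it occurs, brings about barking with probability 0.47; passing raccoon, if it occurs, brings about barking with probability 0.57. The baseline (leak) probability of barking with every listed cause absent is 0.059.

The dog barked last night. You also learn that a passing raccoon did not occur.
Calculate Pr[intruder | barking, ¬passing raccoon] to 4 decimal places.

Pr[intruder | barking, ¬passing raccoon] ≈ 0.6931

Under noisy-OR, P(barking | causes) = 1 − (1−0.059)·∏(1−qᵢ) over the active causes.
Numerator (weight on configurations with intruder): 0.50127×0.21 = 0.105267
Denominator P(barking | ¬passing raccoon): 0.059×0.79 + 0.50127×0.21 = 0.151877
P(intruder | barking, ¬passing raccoon) = 0.105267/0.151877 ≈ 0.6931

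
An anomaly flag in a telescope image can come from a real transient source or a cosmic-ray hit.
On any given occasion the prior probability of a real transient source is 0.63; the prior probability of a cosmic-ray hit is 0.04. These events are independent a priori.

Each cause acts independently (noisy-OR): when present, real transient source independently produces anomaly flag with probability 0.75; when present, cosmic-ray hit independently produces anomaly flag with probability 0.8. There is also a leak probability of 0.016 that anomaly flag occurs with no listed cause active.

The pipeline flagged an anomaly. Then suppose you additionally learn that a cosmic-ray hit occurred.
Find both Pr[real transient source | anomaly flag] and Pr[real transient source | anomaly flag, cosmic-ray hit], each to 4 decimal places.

Under noisy-OR, P(anomaly flag | causes) = 1 − (1−0.016)·∏(1−qᵢ) over the active causes.
By total probability over the 4 (real transient source, cosmic-ray hit) configurations:
  P(anomaly flag) = 0.016*0.37*0.96 + 0.8032*0.37*0.04 + 0.754*0.63*0.96 + 0.9508*0.63*0.04
        = 0.005683 + 0.011887 + 0.456019 + 0.023960 = 0.497549
Configurations with real transient source contribute 0.479979, so
  P(real transient source | anomaly flag) = 0.479979 / 0.497549 ≈ 0.9647

With the extra evidence:
By total probability over both values of real transient source:
  P(anomaly flag | cosmic-ray hit) = 0.8032·0.37 + 0.9508·0.63
        = 0.297184 + 0.599004 = 0.896188
The terms with real transient source present sum to 0.599004, so
  P(real transient source | anomaly flag, cosmic-ray hit) = 0.599004 / 0.896188 ≈ 0.6684
This is intercausal reasoning (explaining away): once cosmic-ray hit accounts for the anomaly flag, real transient source becomes less likely.

Pr[real transient source | anomaly flag] ≈ 0.9647; Pr[real transient source | anomaly flag, cosmic-ray hit] ≈ 0.6684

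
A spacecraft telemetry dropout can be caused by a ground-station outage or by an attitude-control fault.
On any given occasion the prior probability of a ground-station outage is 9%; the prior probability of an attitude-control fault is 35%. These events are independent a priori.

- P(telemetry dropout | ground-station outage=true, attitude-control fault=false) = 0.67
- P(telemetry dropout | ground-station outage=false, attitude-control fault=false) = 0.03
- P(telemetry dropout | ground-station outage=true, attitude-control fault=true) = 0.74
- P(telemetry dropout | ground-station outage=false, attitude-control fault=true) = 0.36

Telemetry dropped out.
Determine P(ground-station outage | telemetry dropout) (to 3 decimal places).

Numerator (weight on configurations with ground-station outage): 0.039195 + 0.023310 = 0.062505
The normalizing constant is 0.03*0.91*0.65 + 0.36*0.91*0.35 + 0.67*0.09*0.65 + 0.74*0.09*0.35 = 0.194910
P(ground-station outage | telemetry dropout) = 0.062505/0.194910 ≈ 0.321

P(ground-station outage | telemetry dropout) ≈ 0.321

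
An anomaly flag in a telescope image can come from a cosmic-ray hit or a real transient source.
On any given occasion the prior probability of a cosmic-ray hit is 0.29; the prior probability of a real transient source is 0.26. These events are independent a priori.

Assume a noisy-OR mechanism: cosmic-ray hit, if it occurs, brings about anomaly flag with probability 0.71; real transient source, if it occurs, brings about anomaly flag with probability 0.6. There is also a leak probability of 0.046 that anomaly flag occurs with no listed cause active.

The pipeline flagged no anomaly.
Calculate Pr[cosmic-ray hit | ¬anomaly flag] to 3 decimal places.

Under noisy-OR, P(anomaly flag | causes) = 1 − (1−0.046)·∏(1−qᵢ) over the active causes.
P(¬anomaly flag) = 0.954·0.71·0.74 + 0.3816·0.71·0.26 + 0.27666·0.29·0.74 + 0.110664·0.29·0.26 = 0.501232 + 0.070443 + 0.059371 + 0.008344 = 0.639390
The cosmic-ray hit-present share is 0.059371 + 0.008344 = 0.067715.
Hence the posterior is 0.067715/0.639390 ≈ 0.106.

Pr[cosmic-ray hit | ¬anomaly flag] ≈ 0.106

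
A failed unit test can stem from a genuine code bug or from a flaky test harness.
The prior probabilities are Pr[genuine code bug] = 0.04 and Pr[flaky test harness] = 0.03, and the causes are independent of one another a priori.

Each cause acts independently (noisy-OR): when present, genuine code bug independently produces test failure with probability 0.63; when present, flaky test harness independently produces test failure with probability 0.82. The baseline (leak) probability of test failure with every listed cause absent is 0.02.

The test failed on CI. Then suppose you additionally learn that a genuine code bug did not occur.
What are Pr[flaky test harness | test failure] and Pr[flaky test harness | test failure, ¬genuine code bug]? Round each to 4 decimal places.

Pr[flaky test harness | test failure] ≈ 0.3643; Pr[flaky test harness | test failure, ¬genuine code bug] ≈ 0.5602

Under noisy-OR, P(test failure | causes) = 1 − (1−0.02)·∏(1−qᵢ) over the active causes.
Weight on flaky test harness=true, given the evidence: 0.023720 + 0.001122 = 0.024842
Normalizer over all consistent configurations: 0.02*0.96*0.97 + 0.8236*0.96*0.03 + 0.6374*0.04*0.97 + 0.934732*0.04*0.03 = 0.068197
P(flaky test harness | test failure) = 0.024842/0.068197 ≈ 0.3643

Now condition on the additional information:
Numerator (weight on configurations with flaky test harness): 0.8236*0.03 = 0.024708
Denominator P(test failure | ¬genuine code bug): 0.02*0.97 + 0.8236*0.03 = 0.044108
Posterior = 0.024708 / 0.044108 ≈ 0.5602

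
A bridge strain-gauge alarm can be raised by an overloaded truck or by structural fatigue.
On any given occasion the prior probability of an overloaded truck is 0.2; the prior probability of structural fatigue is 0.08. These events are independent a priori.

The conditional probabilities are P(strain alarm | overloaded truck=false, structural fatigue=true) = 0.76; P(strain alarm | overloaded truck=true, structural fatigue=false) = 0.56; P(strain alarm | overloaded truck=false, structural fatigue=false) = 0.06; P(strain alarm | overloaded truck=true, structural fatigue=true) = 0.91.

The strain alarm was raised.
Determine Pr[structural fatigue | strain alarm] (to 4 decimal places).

Weight on structural fatigue=true, given the evidence: 0.048640 + 0.014560 = 0.063200
Denominator P(strain alarm): 0.06·0.8·0.92 + 0.76·0.8·0.08 + 0.56·0.2·0.92 + 0.91·0.2·0.08 = 0.210400
Posterior = 0.063200 / 0.210400 ≈ 0.3004

Pr[structural fatigue | strain alarm] ≈ 0.3004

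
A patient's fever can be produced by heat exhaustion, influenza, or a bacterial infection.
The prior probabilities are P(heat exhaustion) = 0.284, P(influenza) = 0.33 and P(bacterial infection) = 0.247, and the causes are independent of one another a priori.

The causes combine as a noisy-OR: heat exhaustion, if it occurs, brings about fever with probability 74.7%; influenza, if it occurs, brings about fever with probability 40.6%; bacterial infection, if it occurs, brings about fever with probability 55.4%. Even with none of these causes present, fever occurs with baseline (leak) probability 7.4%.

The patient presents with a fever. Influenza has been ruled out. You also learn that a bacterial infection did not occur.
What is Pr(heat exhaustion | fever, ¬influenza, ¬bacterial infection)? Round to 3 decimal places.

Under noisy-OR, P(fever | causes) = 1 − (1−0.074)·∏(1−qᵢ) over the active causes.
P(fever | ¬influenza, ¬bacterial infection) = 0.074*0.716 + 0.765722*0.284 = 0.052984 + 0.217465 = 0.270449
Of this, 0.217465 comes from 0.765722*0.284 (the heat exhaustion=true cases).
P(heat exhaustion | fever, ¬influenza, ¬bacterial infection) = 0.217465 / 0.270449 ≈ 0.804

Pr(heat exhaustion | fever, ¬influenza, ¬bacterial infection) ≈ 0.804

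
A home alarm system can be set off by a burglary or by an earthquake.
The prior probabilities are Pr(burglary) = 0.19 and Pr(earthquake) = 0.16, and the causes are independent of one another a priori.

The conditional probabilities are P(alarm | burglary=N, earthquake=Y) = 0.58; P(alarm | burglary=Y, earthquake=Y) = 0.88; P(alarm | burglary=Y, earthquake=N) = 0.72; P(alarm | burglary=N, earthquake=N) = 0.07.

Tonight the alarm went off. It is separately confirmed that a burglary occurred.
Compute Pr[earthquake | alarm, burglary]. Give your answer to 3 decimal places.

Sum P(alarm|·) weighted by the priors over both values of earthquake:
  P(alarm | burglary) = 0.72·0.84 + 0.88·0.16
        = 0.604800 + 0.140800 = 0.745600
The terms with earthquake present sum to 0.140800, so
  P(earthquake | alarm, burglary) = 0.140800 / 0.745600 ≈ 0.189

Pr[earthquake | alarm, burglary] ≈ 0.189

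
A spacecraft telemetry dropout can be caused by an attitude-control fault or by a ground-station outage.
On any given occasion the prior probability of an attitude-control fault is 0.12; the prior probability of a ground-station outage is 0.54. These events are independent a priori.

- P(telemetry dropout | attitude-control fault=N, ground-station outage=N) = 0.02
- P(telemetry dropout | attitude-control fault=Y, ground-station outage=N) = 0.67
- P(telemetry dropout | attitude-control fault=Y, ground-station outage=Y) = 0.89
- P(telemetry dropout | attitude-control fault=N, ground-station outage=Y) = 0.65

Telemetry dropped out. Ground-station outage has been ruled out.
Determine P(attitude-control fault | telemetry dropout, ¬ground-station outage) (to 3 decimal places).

P(telemetry dropout | ¬ground-station outage) = 0.02*0.88 + 0.67*0.12 = 0.017600 + 0.080400 = 0.098000
Restricting to configurations with attitude-control fault present: 0.67*0.12 = 0.080400.
Hence the posterior is 0.080400/0.098000 ≈ 0.820.

P(attitude-control fault | telemetry dropout, ¬ground-station outage) ≈ 0.820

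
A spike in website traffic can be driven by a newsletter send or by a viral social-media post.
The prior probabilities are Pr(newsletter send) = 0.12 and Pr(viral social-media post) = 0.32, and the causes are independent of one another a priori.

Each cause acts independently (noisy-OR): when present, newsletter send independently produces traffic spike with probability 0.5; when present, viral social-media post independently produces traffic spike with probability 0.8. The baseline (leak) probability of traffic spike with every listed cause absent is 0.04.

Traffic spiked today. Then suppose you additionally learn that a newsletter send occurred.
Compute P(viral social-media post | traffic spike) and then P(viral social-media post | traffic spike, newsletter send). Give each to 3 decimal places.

Under noisy-OR, P(traffic spike | causes) = 1 − (1−0.04)·∏(1−qᵢ) over the active causes.
P(traffic spike) = 0.04×0.88×0.68 + 0.808×0.88×0.32 + 0.52×0.12×0.68 + 0.904×0.12×0.32 = 0.023936 + 0.227533 + 0.042432 + 0.034714 = 0.328615
The viral social-media post-present share is 0.227533 + 0.034714 = 0.262247.
P(viral social-media post | traffic spike) = 0.262247 / 0.328615 ≈ 0.798

With the extra evidence:
P(traffic spike | newsletter send) = 0.52·0.68 + 0.904·0.32 = 0.353600 + 0.289280 = 0.642880
Of this, 0.289280 comes from 0.904·0.32 (the viral social-media post=true cases).
So P(viral social-media post | traffic spike, newsletter send) = 0.289280/0.642880 ≈ 0.450.

P(viral social-media post | traffic spike) ≈ 0.798; P(viral social-media post | traffic spike, newsletter send) ≈ 0.450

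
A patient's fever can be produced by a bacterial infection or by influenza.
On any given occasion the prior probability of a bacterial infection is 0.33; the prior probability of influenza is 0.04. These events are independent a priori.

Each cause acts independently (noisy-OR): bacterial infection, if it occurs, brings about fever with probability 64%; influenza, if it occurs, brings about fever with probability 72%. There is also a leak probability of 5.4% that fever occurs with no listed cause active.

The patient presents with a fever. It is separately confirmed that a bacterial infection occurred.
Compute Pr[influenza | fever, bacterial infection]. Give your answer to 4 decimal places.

Under noisy-OR, P(fever | causes) = 1 − (1−0.054)·∏(1−qᵢ) over the active causes.
P(fever | bacterial infection) = 0.65944·0.96 + 0.904643·0.04 = 0.633062 + 0.036186 = 0.669248
The influenza-present share is 0.904643·0.04 = 0.036186.
So P(influenza | fever, bacterial infection) = 0.036186/0.669248 ≈ 0.0541.

Pr[influenza | fever, bacterial infection] ≈ 0.0541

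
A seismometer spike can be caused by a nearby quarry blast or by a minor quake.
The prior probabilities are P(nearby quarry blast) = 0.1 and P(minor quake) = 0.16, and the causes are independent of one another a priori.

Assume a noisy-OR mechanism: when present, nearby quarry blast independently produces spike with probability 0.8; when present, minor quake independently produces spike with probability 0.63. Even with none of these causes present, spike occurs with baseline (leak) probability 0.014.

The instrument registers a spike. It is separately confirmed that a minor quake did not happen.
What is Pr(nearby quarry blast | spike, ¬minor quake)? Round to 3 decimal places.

Pr(nearby quarry blast | spike, ¬minor quake) ≈ 0.864

Under noisy-OR, P(spike | causes) = 1 − (1−0.014)·∏(1−qᵢ) over the active causes.
Sum P(spike|·) weighted by the priors over both values of nearby quarry blast:
  P(spike | ¬minor quake) = 0.014·0.9 + 0.8028·0.1
        = 0.012600 + 0.080280 = 0.092880
Keeping only the nearby quarry blast-present terms gives 0.080280, so
  P(nearby quarry blast | spike, ¬minor quake) = 0.080280 / 0.092880 ≈ 0.864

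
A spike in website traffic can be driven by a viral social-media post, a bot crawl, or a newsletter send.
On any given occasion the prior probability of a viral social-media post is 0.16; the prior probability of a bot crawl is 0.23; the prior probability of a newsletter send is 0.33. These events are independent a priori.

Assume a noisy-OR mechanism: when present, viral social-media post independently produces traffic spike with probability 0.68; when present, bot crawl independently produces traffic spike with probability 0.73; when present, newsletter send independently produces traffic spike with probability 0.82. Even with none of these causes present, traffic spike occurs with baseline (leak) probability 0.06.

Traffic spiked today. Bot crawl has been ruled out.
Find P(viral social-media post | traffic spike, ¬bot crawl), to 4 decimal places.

P(viral social-media post | traffic spike, ¬bot crawl) ≈ 0.3211

Under noisy-OR, P(traffic spike | causes) = 1 − (1−0.06)·∏(1−qᵢ) over the active causes.
By total probability over the 4 (viral social-media post, newsletter send) configurations:
  P(traffic spike | ¬bot crawl) = 0.06×0.84×0.67 + 0.8308×0.84×0.33 + 0.6992×0.16×0.67 + 0.945856×0.16×0.33
        = 0.033768 + 0.230298 + 0.074954 + 0.049941 = 0.388961
Configurations with viral social-media post contribute 0.124895, so
  P(viral social-media post | traffic spike, ¬bot crawl) = 0.124895 / 0.388961 ≈ 0.3211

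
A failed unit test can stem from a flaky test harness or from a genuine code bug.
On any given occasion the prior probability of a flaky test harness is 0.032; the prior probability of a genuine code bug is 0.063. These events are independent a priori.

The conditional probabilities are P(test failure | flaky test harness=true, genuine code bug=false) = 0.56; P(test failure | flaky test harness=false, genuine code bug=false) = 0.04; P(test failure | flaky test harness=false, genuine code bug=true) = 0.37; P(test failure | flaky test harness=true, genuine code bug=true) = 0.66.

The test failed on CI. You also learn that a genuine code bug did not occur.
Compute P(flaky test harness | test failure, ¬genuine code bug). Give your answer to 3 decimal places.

P(flaky test harness | test failure, ¬genuine code bug) ≈ 0.316

Enumerate both values of flaky test harness and weight by the priors:
  P(test failure | ¬genuine code bug) = 0.04*0.968 + 0.56*0.032
        = 0.038720 + 0.017920 = 0.056640
Keeping only the flaky test harness-present terms gives 0.017920, so
  P(flaky test harness | test failure, ¬genuine code bug) = 0.017920 / 0.056640 ≈ 0.316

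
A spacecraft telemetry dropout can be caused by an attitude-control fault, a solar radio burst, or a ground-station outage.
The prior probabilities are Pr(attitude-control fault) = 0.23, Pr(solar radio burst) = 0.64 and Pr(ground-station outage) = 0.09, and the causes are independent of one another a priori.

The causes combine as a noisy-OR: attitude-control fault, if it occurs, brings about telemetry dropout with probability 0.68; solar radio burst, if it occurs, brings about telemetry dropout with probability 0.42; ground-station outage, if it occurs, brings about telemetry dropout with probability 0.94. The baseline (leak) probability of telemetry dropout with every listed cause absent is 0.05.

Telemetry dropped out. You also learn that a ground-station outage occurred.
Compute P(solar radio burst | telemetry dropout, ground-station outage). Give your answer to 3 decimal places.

Under noisy-OR, P(telemetry dropout | causes) = 1 − (1−0.05)·∏(1−qᵢ) over the active causes.
Sum P(telemetry dropout|·) weighted by the priors over the 4 (attitude-control fault, solar radio burst) configurations:
  P(telemetry dropout | ground-station outage) = 0.943×0.77×0.36 + 0.96694×0.77×0.64 + 0.98176×0.23×0.36 + 0.989421×0.23×0.64
        = 0.261400 + 0.476508 + 0.081290 + 0.145643 = 0.964841
The terms with solar radio burst present sum to 0.622151, so
  P(solar radio burst | telemetry dropout, ground-station outage) = 0.622151 / 0.964841 ≈ 0.645

P(solar radio burst | telemetry dropout, ground-station outage) ≈ 0.645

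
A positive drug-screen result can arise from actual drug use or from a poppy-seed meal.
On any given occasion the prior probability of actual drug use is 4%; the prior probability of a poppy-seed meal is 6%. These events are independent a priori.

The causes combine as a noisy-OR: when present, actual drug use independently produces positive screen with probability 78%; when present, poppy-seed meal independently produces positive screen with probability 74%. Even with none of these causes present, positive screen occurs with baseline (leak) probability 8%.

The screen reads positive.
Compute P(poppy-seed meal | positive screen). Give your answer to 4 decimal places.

P(poppy-seed meal | positive screen) ≈ 0.3109

Under noisy-OR, P(positive screen | causes) = 1 − (1−0.08)·∏(1−qᵢ) over the active causes.
Sum P(positive screen|·) weighted by the priors over the 4 (actual drug use, poppy-seed meal) configurations:
  P(positive screen) = 0.08*0.96*0.94 + 0.7608*0.96*0.06 + 0.7976*0.04*0.94 + 0.947376*0.04*0.06
        = 0.072192 + 0.043822 + 0.029990 + 0.002274 = 0.148278
Keeping only the poppy-seed meal-present terms gives 0.046096, so
  P(poppy-seed meal | positive screen) = 0.046096 / 0.148278 ≈ 0.3109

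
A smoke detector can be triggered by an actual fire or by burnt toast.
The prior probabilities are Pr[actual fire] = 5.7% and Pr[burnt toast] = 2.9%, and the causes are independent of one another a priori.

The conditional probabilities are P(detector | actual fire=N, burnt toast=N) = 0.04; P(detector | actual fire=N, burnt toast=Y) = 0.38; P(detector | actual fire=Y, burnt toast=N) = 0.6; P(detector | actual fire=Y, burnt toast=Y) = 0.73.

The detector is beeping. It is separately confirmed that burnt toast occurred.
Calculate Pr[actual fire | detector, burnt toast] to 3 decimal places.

Sum P(detector|·) weighted by the priors over both values of actual fire:
  P(detector | burnt toast) = 0.38·0.943 + 0.73·0.057
        = 0.358340 + 0.041610 = 0.399950
Configurations with actual fire contribute 0.041610, so
  P(actual fire | detector, burnt toast) = 0.041610 / 0.399950 ≈ 0.104

Pr[actual fire | detector, burnt toast] ≈ 0.104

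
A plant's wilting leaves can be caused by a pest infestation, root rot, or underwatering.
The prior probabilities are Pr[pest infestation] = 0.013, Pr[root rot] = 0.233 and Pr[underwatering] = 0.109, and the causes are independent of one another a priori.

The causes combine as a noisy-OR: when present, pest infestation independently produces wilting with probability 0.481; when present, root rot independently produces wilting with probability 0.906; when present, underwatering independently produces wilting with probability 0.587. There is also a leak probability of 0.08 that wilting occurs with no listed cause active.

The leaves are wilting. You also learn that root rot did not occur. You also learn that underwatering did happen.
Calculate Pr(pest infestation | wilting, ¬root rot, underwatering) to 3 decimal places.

Pr(pest infestation | wilting, ¬root rot, underwatering) ≈ 0.017

Under noisy-OR, P(wilting | causes) = 1 − (1−0.08)·∏(1−qᵢ) over the active causes.
Sum P(wilting|·) weighted by the priors over both values of pest infestation:
  P(wilting | ¬root rot, underwatering) = 0.62004×0.987 + 0.802801×0.013
        = 0.611979 + 0.010436 = 0.622415
The terms with pest infestation present sum to 0.010436, so
  P(pest infestation | wilting, ¬root rot, underwatering) = 0.010436 / 0.622415 ≈ 0.017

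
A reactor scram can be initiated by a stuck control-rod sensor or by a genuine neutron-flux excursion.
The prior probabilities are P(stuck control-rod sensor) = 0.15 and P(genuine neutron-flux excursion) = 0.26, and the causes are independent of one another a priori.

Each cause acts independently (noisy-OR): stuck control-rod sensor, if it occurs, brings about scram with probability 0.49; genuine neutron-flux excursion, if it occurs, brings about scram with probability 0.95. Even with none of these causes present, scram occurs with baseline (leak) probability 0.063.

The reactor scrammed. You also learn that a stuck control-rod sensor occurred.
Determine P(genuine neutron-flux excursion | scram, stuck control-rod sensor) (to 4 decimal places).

Under noisy-OR, P(scram | causes) = 1 − (1−0.063)·∏(1−qᵢ) over the active causes.
P(scram | stuck control-rod sensor) = 0.52213*0.74 + 0.976106*0.26 = 0.386376 + 0.253788 = 0.640164
Of this, 0.253788 comes from 0.976106*0.26 (the genuine neutron-flux excursion=true cases).
So P(genuine neutron-flux excursion | scram, stuck control-rod sensor) = 0.253788/0.640164 ≈ 0.3964.

P(genuine neutron-flux excursion | scram, stuck control-rod sensor) ≈ 0.3964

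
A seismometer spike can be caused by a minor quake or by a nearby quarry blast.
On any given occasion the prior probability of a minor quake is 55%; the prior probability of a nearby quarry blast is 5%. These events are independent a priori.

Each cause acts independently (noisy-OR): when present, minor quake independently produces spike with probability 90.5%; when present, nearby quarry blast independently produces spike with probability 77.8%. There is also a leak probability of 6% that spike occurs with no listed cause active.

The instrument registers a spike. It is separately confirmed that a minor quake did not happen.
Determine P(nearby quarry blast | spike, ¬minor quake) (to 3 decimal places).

P(nearby quarry blast | spike, ¬minor quake) ≈ 0.410

Under noisy-OR, P(spike | causes) = 1 − (1−0.06)·∏(1−qᵢ) over the active causes.
Numerator (weight on configurations with nearby quarry blast): 0.79132*0.05 = 0.039566
The normalizing constant is 0.06*0.95 + 0.79132*0.05 = 0.096566
P(nearby quarry blast | spike, ¬minor quake) = 0.039566/0.096566 ≈ 0.410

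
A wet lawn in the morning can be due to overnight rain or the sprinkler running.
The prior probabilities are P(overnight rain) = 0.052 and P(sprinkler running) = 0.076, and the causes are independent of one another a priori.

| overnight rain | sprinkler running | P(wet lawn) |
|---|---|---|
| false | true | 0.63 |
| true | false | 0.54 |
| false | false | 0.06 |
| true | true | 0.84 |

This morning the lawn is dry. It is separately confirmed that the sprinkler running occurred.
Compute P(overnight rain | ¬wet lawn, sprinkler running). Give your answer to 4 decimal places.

P(overnight rain | ¬wet lawn, sprinkler running) ≈ 0.0232

Weight on overnight rain=true, given the evidence: 0.16*0.052 = 0.008320
Normalizer over all consistent configurations: 0.37*0.948 + 0.16*0.052 = 0.359080
Posterior = 0.008320 / 0.359080 ≈ 0.0232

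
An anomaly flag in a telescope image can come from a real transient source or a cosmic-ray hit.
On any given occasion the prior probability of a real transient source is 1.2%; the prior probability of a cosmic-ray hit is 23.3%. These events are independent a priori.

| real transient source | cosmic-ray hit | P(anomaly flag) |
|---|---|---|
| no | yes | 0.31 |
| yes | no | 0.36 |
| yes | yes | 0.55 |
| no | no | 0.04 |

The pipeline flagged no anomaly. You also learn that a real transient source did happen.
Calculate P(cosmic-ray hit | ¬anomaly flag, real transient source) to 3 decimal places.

P(cosmic-ray hit | ¬anomaly flag, real transient source) ≈ 0.176

Weight on cosmic-ray hit=true, given the evidence: 0.45×0.233 = 0.104850
Normalizer over all consistent configurations: 0.64×0.767 + 0.45×0.233 = 0.595730
P(cosmic-ray hit | ¬anomaly flag, real transient source) = 0.104850/0.595730 ≈ 0.176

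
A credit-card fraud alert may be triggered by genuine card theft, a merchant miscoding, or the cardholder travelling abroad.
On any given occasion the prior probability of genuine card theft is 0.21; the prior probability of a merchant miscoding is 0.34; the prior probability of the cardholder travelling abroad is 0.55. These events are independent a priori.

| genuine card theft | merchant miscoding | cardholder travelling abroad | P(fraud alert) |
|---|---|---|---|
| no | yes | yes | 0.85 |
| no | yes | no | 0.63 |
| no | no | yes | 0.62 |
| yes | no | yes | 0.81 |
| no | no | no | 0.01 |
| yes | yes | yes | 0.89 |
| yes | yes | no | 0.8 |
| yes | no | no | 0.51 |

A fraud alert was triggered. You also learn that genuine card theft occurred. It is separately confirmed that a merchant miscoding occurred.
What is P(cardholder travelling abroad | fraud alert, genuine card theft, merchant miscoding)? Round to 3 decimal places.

P(fraud alert | genuine card theft, merchant miscoding) = 0.8*0.45 + 0.89*0.55 = 0.360000 + 0.489500 = 0.849500
Of this, 0.489500 comes from 0.89*0.55 (the cardholder travelling abroad=true cases).
So P(cardholder travelling abroad | fraud alert, genuine card theft, merchant miscoding) = 0.489500/0.849500 ≈ 0.576.

P(cardholder travelling abroad | fraud alert, genuine card theft, merchant miscoding) ≈ 0.576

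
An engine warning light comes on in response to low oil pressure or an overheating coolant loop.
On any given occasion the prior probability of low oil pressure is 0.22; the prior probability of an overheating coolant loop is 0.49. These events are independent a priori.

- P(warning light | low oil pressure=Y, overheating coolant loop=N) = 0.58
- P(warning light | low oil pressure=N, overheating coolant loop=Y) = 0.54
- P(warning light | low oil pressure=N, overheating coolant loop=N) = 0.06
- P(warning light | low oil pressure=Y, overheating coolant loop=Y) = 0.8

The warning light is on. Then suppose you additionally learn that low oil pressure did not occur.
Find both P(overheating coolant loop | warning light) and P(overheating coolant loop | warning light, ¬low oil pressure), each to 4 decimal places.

P(overheating coolant loop | warning light) ≈ 0.7669; P(overheating coolant loop | warning light, ¬low oil pressure) ≈ 0.8963

Numerator (weight on configurations with overheating coolant loop): 0.206388 + 0.086240 = 0.292628
Denominator P(warning light): 0.06*0.78*0.51 + 0.54*0.78*0.49 + 0.58*0.22*0.51 + 0.8*0.22*0.49 = 0.381572
P(overheating coolant loop | warning light) = 0.292628/0.381572 ≈ 0.7669

Now condition on the additional information:
P(warning light | ¬low oil pressure) = 0.06*0.51 + 0.54*0.49 = 0.030600 + 0.264600 = 0.295200
The overheating coolant loop-present share is 0.54*0.49 = 0.264600.
P(overheating coolant loop | warning light, ¬low oil pressure) = 0.264600 / 0.295200 ≈ 0.8963
With low oil pressure excluded, overheating coolant loop must carry more of the explanatory weight for the warning light.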